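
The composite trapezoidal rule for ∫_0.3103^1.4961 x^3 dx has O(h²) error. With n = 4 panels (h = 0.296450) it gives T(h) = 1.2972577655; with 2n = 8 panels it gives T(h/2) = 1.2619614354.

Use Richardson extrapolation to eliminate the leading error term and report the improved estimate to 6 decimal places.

1.250196

With r = 2 the leading error scales as h^2, so the weight is 2^2 = 4.
Numerator 4×A(h/2) − A(h) = 4×1.2619614354 − 1.2972577655 = 3.7505879761
3.7505879761 ÷ 3 = 1.2501959920
Correction |R − A(h/2)| = 1.177e-02; gap |A(h/2) − A(h)| = 3.530e-02.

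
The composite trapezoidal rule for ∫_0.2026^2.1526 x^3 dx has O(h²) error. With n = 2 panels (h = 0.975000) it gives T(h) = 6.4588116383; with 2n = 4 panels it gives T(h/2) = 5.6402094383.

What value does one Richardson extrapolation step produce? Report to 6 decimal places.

5.367342

The method has order 2: 2^2 = 4.
4*5.6402094383 − 6.4588116383 = 16.1020261149
Denominator 4 − 1 = 3.
So the Richardson estimate is 5.3673420383.
Correction |R − A(h/2)| = 2.729e-01; gap |A(h/2) − A(h)| = 8.186e-01.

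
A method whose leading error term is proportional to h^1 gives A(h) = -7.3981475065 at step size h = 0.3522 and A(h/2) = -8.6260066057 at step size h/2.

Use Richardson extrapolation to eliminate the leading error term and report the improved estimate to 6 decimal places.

-9.853866

Leading term ∝ h^1; use weight 2 = 2^1.
A(h/2) − A(h) = -8.6260066057 − (-7.3981475065) = -1.2278590992
Divide by 2^1 − 1 = 1: (-1.2278590992)/1 = -1.2278590992
R = -8.6260066057 − 1.2278590992 = -9.8538657049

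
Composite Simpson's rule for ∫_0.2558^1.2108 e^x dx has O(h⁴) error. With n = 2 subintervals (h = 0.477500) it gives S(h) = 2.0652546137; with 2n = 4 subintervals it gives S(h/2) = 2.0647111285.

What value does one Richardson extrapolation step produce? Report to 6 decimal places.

The method has order 4: 2^4 = 16.
16 × 2.0647111285 = 33.0353780560; 33.0353780560 − 2.0652546137 = 30.9701234423
Denominator 16 − 1 = 15.
Extrapolated: 30.9701234423 / 15 = 2.0646748962
Shift from A(h/2): −0.0000362323.

2.064675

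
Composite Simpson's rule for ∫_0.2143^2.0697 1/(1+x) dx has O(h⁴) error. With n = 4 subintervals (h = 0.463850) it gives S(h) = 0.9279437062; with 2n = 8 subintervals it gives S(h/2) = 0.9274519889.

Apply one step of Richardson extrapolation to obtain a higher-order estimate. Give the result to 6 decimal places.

r = 4, so 2^r = 16.
16·0.9274519889 = 14.8392318224; 14.8392318224 − 0.9279437062 = 13.9112881162
Denominator 16 − 1 = 15.
13.9112881162 ÷ 15 = 0.9274192077

0.927419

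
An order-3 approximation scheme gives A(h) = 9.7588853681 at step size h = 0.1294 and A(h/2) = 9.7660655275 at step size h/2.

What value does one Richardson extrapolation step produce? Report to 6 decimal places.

Leading term ∝ h^3; use weight 8 = 2^3.
8·9.7660655275 − 9.7588853681 = 68.3696388519
(8·9.7660655275 − 9.7588853681)/(8 − 1) = 9.7670912646
Gap between inputs: 7.180e-03; correction applied: +0.0010257371.

9.767091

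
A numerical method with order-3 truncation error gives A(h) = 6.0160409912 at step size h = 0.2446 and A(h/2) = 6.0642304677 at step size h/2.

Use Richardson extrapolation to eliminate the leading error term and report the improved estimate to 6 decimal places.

6.071115

The method has order 3: 2^3 = 8.
Numerator 8×A(h/2) − A(h) = 8×6.0642304677 − 6.0160409912 = 42.4978027504
R = 42.4978027504/7 = 6.0711146786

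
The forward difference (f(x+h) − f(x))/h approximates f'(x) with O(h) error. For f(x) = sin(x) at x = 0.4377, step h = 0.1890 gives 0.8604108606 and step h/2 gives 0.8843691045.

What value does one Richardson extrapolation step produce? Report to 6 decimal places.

Error is O(h^1); halving h shrinks it by 2^1 = 2.
2 × 0.8843691045 = 1.7687382090; 1.7687382090 − 0.8604108606 = 0.9083273484
R = 0.9083273484/1 = 0.9083273484

0.908327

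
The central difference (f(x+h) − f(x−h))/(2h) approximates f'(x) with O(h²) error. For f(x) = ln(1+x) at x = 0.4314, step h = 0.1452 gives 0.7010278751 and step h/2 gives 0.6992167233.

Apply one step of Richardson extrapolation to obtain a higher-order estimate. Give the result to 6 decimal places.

r = 2, so 2^r = 4.
Numerator 4*A(h/2) − A(h) = 4*0.6992167233 − 0.7010278751 = 2.0958390181
Extrapolated: 2.0958390181 / 3 = 0.6986130060
Gap between inputs: 1.811e-03; correction applied: −0.0006037173.

0.698613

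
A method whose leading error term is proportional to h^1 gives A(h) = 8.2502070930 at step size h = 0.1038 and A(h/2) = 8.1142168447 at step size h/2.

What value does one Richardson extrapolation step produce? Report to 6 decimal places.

7.978227

Order 1 gives 2^r = 2 and 2^r − 1 = 1.
2^1 × A(h/2) = 16.2284336894; minus A(h) gives 7.9782265964.
Divide by 2^1 − 1 = 1.
(2 × 8.1142168447 − 8.2502070930)/(2 − 1) = 7.9782265964
Correction |R − A(h/2)| = 1.360e-01; gap |A(h/2) − A(h)| = 1.360e-01.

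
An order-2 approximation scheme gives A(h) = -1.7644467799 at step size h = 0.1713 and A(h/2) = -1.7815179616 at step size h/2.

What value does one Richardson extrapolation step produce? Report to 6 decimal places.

Leading term ∝ h^2; use weight 4 = 2^2.
Numerator 4*A(h/2) − A(h) = 4*(-1.7815179616) − (-1.7644467799) = -5.3616250665
Extrapolated: (-5.3616250665) / 3 = -1.7872083555

-1.787208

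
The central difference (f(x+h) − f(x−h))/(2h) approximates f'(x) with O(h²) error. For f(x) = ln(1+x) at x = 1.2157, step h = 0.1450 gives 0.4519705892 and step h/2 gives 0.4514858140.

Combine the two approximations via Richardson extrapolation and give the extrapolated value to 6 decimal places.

0.451324

r = 2: numerator weight 4, denominator 3.
Top: 4(0.4514858140) − (0.4519705892) = 1.3539726668
1.3539726668 ÷ 3 = 0.4513242223
Correction |R − A(h/2)| = 1.616e-04; gap |A(h/2) − A(h)| = 4.848e-04.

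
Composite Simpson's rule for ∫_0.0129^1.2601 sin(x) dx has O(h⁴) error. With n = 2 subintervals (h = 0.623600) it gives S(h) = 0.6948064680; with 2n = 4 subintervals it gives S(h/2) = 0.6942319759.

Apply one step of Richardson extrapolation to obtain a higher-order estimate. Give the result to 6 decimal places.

0.694194

The method has order 4: 2^4 = 16.
Difference of the inputs: 0.6942319759 − 0.6948064680 = -0.0005744921
Divide by 2^4 − 1 = 15: (-0.0005744921)/15 = -0.0000382995
R = 0.6942319759 − 0.0000382995 = 0.6941936764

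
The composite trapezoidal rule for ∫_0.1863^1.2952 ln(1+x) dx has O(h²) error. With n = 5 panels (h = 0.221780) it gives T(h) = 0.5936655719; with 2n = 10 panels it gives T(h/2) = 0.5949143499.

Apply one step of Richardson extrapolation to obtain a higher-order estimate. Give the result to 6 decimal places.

r = 2, so 2^r = 4.
4×0.5949143499 = 2.3796573996; 2.3796573996 − 0.5936655719 = 1.7859918277
Denominator 4 − 1 = 3.
Result: 0.5953306092

0.595331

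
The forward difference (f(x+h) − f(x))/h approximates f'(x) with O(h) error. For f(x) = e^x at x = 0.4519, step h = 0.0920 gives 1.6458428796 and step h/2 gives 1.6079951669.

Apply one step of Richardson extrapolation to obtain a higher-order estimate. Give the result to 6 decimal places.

1.570147

With r = 1 the leading error scales as h^1, so the weight is 2^1 = 2.
Weighted: 3.2159903338 − 1.6458428796 = 1.5701474542
Divide by 2^1 − 1 = 1.
Extrapolated: 1.5701474542 / 1 = 1.5701474542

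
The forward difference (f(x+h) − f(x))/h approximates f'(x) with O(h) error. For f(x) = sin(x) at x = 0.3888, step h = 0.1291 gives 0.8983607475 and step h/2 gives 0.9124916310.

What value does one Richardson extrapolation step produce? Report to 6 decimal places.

0.926623

Error is O(h^1); halving h shrinks it by 2^1 = 2.
Numerator 2 × A(h/2) − A(h) = 2 × 0.9124916310 − 0.8983607475 = 0.9266225145
Divide by 2^1 − 1 = 1.
(2 × 0.9124916310 − 0.8983607475)/(2 − 1) = 0.9266225145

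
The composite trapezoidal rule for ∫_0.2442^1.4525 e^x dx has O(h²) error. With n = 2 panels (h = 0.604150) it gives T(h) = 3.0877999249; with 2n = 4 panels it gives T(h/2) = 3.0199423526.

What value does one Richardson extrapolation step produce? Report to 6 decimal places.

2.997323

r = 2: numerator weight 4, denominator 3.
4*3.0199423526 = 12.0797694104; subtract 3.0877999249 → 8.9919694855
Denominator 4 − 1 = 3.
(4*3.0199423526 − 3.0877999249)/(4 − 1) = 2.9973231618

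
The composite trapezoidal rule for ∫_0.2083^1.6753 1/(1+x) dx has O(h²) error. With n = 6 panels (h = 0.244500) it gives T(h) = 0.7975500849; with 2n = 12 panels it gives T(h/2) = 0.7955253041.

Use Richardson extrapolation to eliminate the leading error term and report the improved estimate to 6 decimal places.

With r = 2 the leading error scales as h^2, so the weight is 2^2 = 4.
Numerator 4 × A(h/2) − A(h) = 4 × 0.7955253041 − 0.7975500849 = 2.3845511315
2.3845511315 ÷ 3 = 0.7948503772

0.794850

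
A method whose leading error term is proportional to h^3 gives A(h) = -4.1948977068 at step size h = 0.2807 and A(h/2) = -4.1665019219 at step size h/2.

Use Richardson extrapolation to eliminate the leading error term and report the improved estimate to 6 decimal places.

r = 3: numerator weight 8, denominator 7.
Top: 8(-4.1665019219) − (-4.1948977068) = -29.1371176684
Denominator 8 − 1 = 7.
Extrapolated: (-29.1371176684) / 7 = -4.1624453812

-4.162445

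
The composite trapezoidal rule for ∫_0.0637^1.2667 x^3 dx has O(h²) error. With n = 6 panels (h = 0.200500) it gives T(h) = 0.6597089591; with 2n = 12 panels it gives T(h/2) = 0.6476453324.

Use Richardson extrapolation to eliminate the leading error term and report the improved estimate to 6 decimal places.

0.643624

Error is O(h^2); halving h shrinks it by 2^2 = 4.
4·0.6476453324 = 2.5905813296; subtract 0.6597089591 → 1.9308723705
Divide by 2^2 − 1 = 3.
Result: 0.6436241235
Shift from A(h/2): −0.0040212089.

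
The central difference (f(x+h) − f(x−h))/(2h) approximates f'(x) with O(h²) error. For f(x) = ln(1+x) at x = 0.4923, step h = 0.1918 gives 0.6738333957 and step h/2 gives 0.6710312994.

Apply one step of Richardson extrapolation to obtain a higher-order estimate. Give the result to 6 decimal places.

Method order is 2; weight 2^2 = 4.
4 × 0.6710312994 − 0.6738333957 = 2.0102918019
2.0102918019 ÷ 3 = 0.6700972673
Shift from A(h/2): −0.0009340321.

0.670097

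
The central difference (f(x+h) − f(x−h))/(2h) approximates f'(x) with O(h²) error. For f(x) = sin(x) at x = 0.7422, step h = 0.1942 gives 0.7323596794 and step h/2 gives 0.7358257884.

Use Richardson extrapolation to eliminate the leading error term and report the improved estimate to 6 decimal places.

0.736981

With r = 2 the leading error scales as h^2, so the weight is 2^2 = 4.
Numerator 4×A(h/2) − A(h) = 4×0.7358257884 − 0.7323596794 = 2.2109434742
Denominator 4 − 1 = 3.
R = 2.2109434742/3 = 0.7369811581
Correction |R − A(h/2)| = 1.155e-03; gap |A(h/2) − A(h)| = 3.466e-03.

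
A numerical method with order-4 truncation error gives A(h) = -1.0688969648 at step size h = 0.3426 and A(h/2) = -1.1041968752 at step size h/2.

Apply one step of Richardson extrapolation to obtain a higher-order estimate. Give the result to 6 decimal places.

r = 4: numerator weight 16, denominator 15.
Weighted: (-17.6671500032) − (-1.0688969648) = -16.5982530384
Denominator 16 − 1 = 15.
(16·(-1.1041968752) − (-1.0688969648))/(16 − 1) = -1.1065502026
Correction |R − A(h/2)| = 2.353e-03; gap |A(h/2) − A(h)| = 3.530e-02.

-1.106550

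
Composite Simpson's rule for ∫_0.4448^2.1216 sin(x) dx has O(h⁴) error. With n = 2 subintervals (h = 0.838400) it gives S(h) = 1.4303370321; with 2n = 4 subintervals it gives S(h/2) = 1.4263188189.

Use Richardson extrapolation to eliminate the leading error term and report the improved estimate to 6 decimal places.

r = 4, so 2^r = 16.
Top: 16(1.4263188189) − (1.4303370321) = 21.3907640703
Extrapolated: 21.3907640703 / 15 = 1.4260509380

1.426051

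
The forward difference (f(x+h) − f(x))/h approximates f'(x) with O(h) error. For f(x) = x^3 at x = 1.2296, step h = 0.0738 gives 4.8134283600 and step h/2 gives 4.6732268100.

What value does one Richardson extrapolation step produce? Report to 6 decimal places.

4.533025

With r = 1 the leading error scales as h^1, so the weight is 2^1 = 2.
Numerator 2·A(h/2) − A(h) = 2·4.6732268100 − 4.8134283600 = 4.5330252600
R = 4.5330252600/1 = 4.5330252600
Gap between inputs: 1.402e-01; correction applied: −0.1402015500.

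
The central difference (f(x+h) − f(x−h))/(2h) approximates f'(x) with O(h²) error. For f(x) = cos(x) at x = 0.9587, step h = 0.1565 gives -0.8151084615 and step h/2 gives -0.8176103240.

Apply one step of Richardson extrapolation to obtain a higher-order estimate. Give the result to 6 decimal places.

With r = 2 the leading error scales as h^2, so the weight is 2^2 = 4.
4×(-0.8176103240) = -3.2704412960; (-3.2704412960) − (-0.8151084615) = -2.4553328345
Denominator 4 − 1 = 3.
(-2.4553328345) ÷ 3 = -0.8184442782

-0.818444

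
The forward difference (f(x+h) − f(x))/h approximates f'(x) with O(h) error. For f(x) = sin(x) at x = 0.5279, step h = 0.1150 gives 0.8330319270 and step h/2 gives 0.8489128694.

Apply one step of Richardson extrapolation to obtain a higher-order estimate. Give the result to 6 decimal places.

The method has order 1: 2^1 = 2.
2^1×A(h/2) = 1.6978257388; minus A(h) gives 0.8647938118.
0.8647938118 ÷ 1 = 0.8647938118
Correction |R − A(h/2)| = 1.588e-02; gap |A(h/2) − A(h)| = 1.588e-02.

0.864794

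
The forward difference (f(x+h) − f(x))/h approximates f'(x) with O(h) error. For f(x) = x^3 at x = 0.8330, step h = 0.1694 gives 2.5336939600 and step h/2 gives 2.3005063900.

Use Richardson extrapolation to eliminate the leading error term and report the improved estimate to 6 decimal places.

The method has order 1: 2^1 = 2.
2·2.3005063900 = 4.6010127800; 4.6010127800 − 2.5336939600 = 2.0673188200
Denominator 2 − 1 = 1.
2.0673188200 ÷ 1 = 2.0673188200

2.067319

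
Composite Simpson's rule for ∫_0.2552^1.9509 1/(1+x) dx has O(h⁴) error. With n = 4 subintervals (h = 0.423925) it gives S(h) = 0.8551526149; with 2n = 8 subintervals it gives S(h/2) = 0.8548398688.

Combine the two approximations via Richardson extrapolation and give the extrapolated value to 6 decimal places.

0.854819

r = 4: numerator weight 16, denominator 15.
16 × 0.8548398688 − 0.8551526149 = 12.8222852859
(16 × 0.8548398688 − 0.8551526149)/(16 − 1) = 0.8548190191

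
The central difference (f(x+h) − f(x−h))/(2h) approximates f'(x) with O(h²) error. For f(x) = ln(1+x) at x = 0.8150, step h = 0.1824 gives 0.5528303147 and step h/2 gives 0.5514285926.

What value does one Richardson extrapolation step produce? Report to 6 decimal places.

Order 2 gives 2^r = 4 and 2^r − 1 = 3.
Weighted: 2.2057143704 − 0.5528303147 = 1.6528840557
(4 × 0.5514285926 − 0.5528303147)/(4 − 1) = 0.5509613519

0.550961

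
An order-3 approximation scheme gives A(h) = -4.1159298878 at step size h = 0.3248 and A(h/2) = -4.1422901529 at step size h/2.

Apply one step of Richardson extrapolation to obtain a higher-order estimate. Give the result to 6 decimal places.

r = 3: numerator weight 8, denominator 7.
2^3 × A(h/2) = -33.1383212232; minus A(h) gives -29.0223913354.
R = (-29.0223913354)/7 = -4.1460559051

-4.146056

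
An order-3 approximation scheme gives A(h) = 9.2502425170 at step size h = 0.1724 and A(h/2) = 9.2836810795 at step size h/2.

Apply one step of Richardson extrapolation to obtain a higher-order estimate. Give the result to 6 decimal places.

Error is O(h^3); halving h shrinks it by 2^3 = 8.
8·9.2836810795 − 9.2502425170 = 65.0192061190
Extrapolated: 65.0192061190 / 7 = 9.2884580170
Shift from A(h/2): +0.0047769375.

9.288458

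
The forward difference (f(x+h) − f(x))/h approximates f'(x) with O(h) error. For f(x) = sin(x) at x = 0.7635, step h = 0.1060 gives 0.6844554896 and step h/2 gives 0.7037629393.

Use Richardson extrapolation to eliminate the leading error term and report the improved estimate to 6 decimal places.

0.723070

r = 1, so 2^r = 2.
2×0.7037629393 = 1.4075258786; subtract 0.6844554896 → 0.7230703890
(2×0.7037629393 − 0.6844554896)/(2 − 1) = 0.7230703890
Shift from A(h/2): +0.0193074497.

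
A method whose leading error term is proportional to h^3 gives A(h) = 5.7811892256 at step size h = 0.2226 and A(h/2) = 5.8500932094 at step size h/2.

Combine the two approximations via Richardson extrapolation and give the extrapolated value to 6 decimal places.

Method order is 3; weight 2^3 = 8.
2^3×A(h/2) = 46.8007456752; minus A(h) gives 41.0195564496.
Extrapolated: 41.0195564496 / 7 = 5.8599366357
Correction |R − A(h/2)| = 9.843e-03; gap |A(h/2) − A(h)| = 6.890e-02.

5.859937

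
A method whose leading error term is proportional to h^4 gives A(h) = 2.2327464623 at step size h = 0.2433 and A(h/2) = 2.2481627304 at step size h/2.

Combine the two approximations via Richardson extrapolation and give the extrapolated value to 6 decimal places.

2.249190

Method order is 4; weight 2^4 = 16.
16·2.2481627304 − 2.2327464623 = 33.7378572241
Denominator 16 − 1 = 15.
Result: 2.2491904816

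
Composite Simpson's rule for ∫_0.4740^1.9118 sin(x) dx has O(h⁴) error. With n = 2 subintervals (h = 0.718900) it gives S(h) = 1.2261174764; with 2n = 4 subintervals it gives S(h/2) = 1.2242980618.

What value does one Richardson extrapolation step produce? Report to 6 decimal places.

Error is O(h^4); halving h shrinks it by 2^4 = 16.
Difference of the inputs: 1.2242980618 − 1.2261174764 = -0.0018194146
Correction (A(h/2) − A(h))/(16 − 1) = (-0.0018194146)/15 = -0.0001212943
R = A(h/2) + (A(h/2) − A(h))/15 = 1.2242980618 − 0.0001212943 = 1.2241767675
Gap between inputs: 1.819e-03; correction applied: −0.0001212943.

1.224177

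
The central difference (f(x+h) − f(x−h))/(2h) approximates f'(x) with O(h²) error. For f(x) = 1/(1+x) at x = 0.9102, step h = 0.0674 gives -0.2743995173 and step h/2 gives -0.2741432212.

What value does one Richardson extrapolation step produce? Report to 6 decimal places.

With r = 2 the leading error scales as h^2, so the weight is 2^2 = 4.
Top: 4(-0.2741432212) − (-0.2743995173) = -0.8221733675
Divide by 2^2 − 1 = 3.
(-0.8221733675) ÷ 3 = -0.2740577892

-0.274058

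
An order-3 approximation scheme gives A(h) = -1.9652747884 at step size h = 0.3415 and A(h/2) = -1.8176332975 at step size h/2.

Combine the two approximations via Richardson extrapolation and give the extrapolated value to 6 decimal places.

-1.796542

Leading term ∝ h^3; use weight 8 = 2^3.
8·(-1.8176332975) = -14.5410663800; (-14.5410663800) − (-1.9652747884) = -12.5757915916
R = (-12.5757915916)/7 = -1.7965416559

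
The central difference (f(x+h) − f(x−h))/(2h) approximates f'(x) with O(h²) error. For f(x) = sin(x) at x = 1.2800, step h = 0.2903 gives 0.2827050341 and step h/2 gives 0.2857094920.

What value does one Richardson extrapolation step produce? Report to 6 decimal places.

0.286711

Error is O(h^2); halving h shrinks it by 2^2 = 4.
4 × 0.2857094920 = 1.1428379680; 1.1428379680 − 0.2827050341 = 0.8601329339
Denominator 4 − 1 = 3.
(4 × 0.2857094920 − 0.2827050341)/(4 − 1) = 0.2867109780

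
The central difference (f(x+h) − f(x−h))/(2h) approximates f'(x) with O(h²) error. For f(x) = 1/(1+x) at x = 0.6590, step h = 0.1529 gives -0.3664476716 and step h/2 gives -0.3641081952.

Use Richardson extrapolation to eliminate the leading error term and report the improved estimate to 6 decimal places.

Order 2 gives 2^r = 4 and 2^r − 1 = 3.
4 × (-0.3641081952) − (-0.3664476716) = -1.0899851092
Divide by 2^2 − 1 = 3.
(4 × (-0.3641081952) − (-0.3664476716))/(4 − 1) = -0.3633283697

-0.363328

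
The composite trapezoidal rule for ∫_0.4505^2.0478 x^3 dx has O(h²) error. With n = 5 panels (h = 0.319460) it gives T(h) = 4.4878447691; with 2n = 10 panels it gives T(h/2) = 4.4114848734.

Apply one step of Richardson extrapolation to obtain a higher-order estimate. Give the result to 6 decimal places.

4.386032

Method order is 2; weight 2^2 = 4.
Numerator 4×A(h/2) − A(h) = 4×4.4114848734 − 4.4878447691 = 13.1580947245
Divide by 2^2 − 1 = 3.
Extrapolated: 13.1580947245 / 3 = 4.3860315748
Gap between inputs: 7.636e-02; correction applied: −0.0254532986.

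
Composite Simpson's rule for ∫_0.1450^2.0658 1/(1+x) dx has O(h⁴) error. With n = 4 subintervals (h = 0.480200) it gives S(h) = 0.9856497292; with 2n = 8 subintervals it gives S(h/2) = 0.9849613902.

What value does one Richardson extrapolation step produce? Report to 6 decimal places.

r = 4: numerator weight 16, denominator 15.
2^4*A(h/2) = 15.7593822432; minus A(h) gives 14.7737325140.
(16*0.9849613902 − 0.9856497292)/(16 − 1) = 0.9849155009
Shift from A(h/2): −0.0000458893.

0.984916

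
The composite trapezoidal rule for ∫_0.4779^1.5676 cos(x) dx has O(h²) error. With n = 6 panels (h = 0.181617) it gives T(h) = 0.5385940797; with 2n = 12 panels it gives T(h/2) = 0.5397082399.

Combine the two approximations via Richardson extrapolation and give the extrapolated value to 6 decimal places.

With r = 2 the leading error scales as h^2, so the weight is 2^2 = 4.
Top: 4(0.5397082399) − (0.5385940797) = 1.6202388799
Denominator 4 − 1 = 3.
So the Richardson estimate is 0.5400796266.

0.540080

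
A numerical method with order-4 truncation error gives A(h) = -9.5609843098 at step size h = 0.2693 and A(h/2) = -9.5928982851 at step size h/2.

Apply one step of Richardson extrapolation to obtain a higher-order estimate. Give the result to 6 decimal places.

r = 4, so 2^r = 16.
Difference of the inputs: -9.5928982851 − (-9.5609843098) = -0.0319139753
Correction (A(h/2) − A(h))/(16 − 1) = (-0.0319139753)/15 = -0.0021275984
R = -9.5928982851 − 0.0021275984 = -9.5950258835

-9.595026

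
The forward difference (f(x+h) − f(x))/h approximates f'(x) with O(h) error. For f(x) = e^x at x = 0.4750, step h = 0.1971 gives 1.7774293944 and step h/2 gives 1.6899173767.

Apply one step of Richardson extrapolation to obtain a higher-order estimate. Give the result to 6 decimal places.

Method order is 1; weight 2^1 = 2.
2^1×A(h/2) = 3.3798347534; minus A(h) gives 1.6024053590.
(2×1.6899173767 − 1.7774293944)/(2 − 1) = 1.6024053590
Correction |R − A(h/2)| = 8.751e-02; gap |A(h/2) − A(h)| = 8.751e-02.

1.602405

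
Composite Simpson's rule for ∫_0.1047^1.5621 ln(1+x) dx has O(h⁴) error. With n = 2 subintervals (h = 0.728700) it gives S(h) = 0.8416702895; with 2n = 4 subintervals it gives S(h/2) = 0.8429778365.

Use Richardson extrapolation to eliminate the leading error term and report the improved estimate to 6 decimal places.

0.843065

r = 4, so 2^r = 16.
Numerator 16 × A(h/2) − A(h) = 16 × 0.8429778365 − 0.8416702895 = 12.6459750945
Divide by 2^4 − 1 = 15.
Extrapolated: 12.6459750945 / 15 = 0.8430650063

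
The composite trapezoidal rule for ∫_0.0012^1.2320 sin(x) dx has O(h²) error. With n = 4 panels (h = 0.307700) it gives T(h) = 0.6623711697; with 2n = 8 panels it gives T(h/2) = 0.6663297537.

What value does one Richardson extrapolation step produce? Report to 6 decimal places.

0.667649

r = 2, so 2^r = 4.
Difference of the inputs: 0.6663297537 − 0.6623711697 = 0.0039585840
Correction (A(h/2) − A(h))/(4 − 1) = 0.0039585840/3 = 0.0013195280
R = 0.6663297537 + 0.0013195280 = 0.6676492817
Gap between inputs: 3.959e-03; correction applied: +0.0013195280.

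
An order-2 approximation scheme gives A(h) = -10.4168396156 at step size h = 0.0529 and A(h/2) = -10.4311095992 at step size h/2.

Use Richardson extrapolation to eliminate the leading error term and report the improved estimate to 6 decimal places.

r = 2: numerator weight 4, denominator 3.
Weighted: (-41.7244383968) − (-10.4168396156) = -31.3075987812
Divide by 2^2 − 1 = 3.
(4*(-10.4311095992) − (-10.4168396156))/(4 − 1) = -10.4358662604

-10.435866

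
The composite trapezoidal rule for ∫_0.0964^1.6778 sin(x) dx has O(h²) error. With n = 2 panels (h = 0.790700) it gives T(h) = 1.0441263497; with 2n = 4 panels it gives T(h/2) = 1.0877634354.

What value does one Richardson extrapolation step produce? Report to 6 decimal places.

1.102309

r = 2, so 2^r = 4.
Numerator 4·A(h/2) − A(h) = 4·1.0877634354 − 1.0441263497 = 3.3069273919
3.3069273919 ÷ 3 = 1.1023091306
Shift from A(h/2): +0.0145456952.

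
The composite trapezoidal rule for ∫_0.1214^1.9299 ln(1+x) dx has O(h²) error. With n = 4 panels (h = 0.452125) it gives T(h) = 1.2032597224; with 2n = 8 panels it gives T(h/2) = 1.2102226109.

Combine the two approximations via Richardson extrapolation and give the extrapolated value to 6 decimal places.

1.212544

Leading term ∝ h^2; use weight 4 = 2^2.
A(h/2) − A(h) = 1.2102226109 − 1.2032597224 = 0.0069628885
Divide by 2^2 − 1 = 3: 0.0069628885/3 = 0.0023209628
R = A(h/2) + (A(h/2) − A(h))/3 = 1.2102226109 + 0.0023209628 = 1.2125435737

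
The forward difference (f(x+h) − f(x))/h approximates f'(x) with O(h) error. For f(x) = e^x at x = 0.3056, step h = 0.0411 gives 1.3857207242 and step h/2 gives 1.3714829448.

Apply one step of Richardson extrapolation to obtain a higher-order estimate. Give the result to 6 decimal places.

Leading term ∝ h^1; use weight 2 = 2^1.
Weighted: 2.7429658896 − 1.3857207242 = 1.3572451654
R = 1.3572451654/1 = 1.3572451654
Correction |R − A(h/2)| = 1.424e-02; gap |A(h/2) − A(h)| = 1.424e-02.

1.357245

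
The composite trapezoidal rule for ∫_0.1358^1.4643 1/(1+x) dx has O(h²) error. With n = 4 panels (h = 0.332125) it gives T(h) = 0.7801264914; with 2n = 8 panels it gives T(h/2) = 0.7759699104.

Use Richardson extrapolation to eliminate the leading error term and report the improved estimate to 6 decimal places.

0.774584

Order 2 gives 2^r = 4 and 2^r − 1 = 3.
Numerator 4×A(h/2) − A(h) = 4×0.7759699104 − 0.7801264914 = 2.3237531502
Divide by 2^2 − 1 = 3.
Result: 0.7745843834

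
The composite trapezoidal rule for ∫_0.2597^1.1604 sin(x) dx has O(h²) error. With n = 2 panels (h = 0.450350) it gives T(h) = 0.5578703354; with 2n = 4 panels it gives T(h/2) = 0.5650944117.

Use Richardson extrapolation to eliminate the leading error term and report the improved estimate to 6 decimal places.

0.567502

The method has order 2: 2^2 = 4.
Weighted: 2.2603776468 − 0.5578703354 = 1.7025073114
Divide by 2^2 − 1 = 3.
(4·0.5650944117 − 0.5578703354)/(4 − 1) = 0.5675024371
Gap between inputs: 7.224e-03; correction applied: +0.0024080254.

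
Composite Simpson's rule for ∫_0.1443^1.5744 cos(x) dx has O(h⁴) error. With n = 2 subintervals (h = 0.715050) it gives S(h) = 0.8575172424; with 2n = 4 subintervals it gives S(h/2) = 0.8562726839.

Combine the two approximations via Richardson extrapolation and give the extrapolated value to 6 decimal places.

0.856190

r = 4, so 2^r = 16.
16×0.8562726839 = 13.7003629424; subtract 0.8575172424 → 12.8428457000
Divide by 2^4 − 1 = 15.
(16×0.8562726839 − 0.8575172424)/(16 − 1) = 0.8561897133
Shift from A(h/2): −0.0000829706.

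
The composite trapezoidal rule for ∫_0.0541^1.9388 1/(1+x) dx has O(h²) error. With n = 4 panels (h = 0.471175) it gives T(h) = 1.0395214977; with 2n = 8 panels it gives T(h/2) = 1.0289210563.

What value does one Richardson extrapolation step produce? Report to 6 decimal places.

r = 2, so 2^r = 4.
4*1.0289210563 = 4.1156842252; 4.1156842252 − 1.0395214977 = 3.0761627275
Denominator 4 − 1 = 3.
3.0761627275 ÷ 3 = 1.0253875758

1.025388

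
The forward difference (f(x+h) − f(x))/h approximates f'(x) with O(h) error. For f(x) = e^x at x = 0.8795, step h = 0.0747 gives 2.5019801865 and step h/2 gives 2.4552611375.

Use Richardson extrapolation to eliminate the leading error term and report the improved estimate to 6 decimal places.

r = 1: numerator weight 2, denominator 1.
Top: 2(2.4552611375) − (2.5019801865) = 2.4085420885
(2 × 2.4552611375 − 2.5019801865)/(2 − 1) = 2.4085420885
Gap between inputs: 4.672e-02; correction applied: −0.0467190490.

2.408542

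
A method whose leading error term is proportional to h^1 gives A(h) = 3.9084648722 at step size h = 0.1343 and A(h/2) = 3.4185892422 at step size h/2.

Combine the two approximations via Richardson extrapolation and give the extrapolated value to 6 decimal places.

2.928714

r = 1, so 2^r = 2.
Difference of the inputs: 3.4185892422 − 3.9084648722 = -0.4898756300
Divide by 2^1 − 1 = 1: (-0.4898756300)/1 = -0.4898756300
R = A(h/2) + (A(h/2) − A(h))/1 = 3.4185892422 − 0.4898756300 = 2.9287136122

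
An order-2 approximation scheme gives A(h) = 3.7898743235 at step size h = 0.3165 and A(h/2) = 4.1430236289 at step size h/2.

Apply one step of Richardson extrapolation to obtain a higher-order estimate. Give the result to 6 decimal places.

Error is O(h^2); halving h shrinks it by 2^2 = 4.
4 × 4.1430236289 = 16.5720945156; subtract 3.7898743235 → 12.7822201921
12.7822201921 ÷ 3 = 4.2607400640

4.260740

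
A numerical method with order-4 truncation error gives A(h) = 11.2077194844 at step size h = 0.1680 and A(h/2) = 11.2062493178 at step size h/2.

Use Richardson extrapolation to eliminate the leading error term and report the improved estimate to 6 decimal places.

The method has order 4: 2^4 = 16.
16·11.2062493178 = 179.2999890848; 179.2999890848 − 11.2077194844 = 168.0922696004
Denominator 16 − 1 = 15.
168.0922696004 ÷ 15 = 11.2061513067
Shift from A(h/2): −0.0000980111.

11.206151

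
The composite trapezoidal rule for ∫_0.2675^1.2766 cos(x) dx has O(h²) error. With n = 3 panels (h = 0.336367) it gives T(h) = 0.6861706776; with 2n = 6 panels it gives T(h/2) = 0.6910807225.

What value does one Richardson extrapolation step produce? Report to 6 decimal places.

The method has order 2: 2^2 = 4.
4×0.6910807225 = 2.7643228900; 2.7643228900 − 0.6861706776 = 2.0781522124
Extrapolated: 2.0781522124 / 3 = 0.6927174041
Correction |R − A(h/2)| = 1.637e-03; gap |A(h/2) − A(h)| = 4.910e-03.

0.692717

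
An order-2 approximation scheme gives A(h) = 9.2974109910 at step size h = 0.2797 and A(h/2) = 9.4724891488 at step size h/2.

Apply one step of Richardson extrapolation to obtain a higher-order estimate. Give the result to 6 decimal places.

r = 2: numerator weight 4, denominator 3.
Top: 4(9.4724891488) − (9.2974109910) = 28.5925456042
28.5925456042 ÷ 3 = 9.5308485347
Gap between inputs: 1.751e-01; correction applied: +0.0583593859.

9.530849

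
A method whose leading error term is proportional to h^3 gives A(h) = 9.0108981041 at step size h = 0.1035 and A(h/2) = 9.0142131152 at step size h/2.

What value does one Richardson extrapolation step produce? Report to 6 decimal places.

The method has order 3: 2^3 = 8.
2^3×A(h/2) = 72.1137049216; minus A(h) gives 63.1028068175.
Divide by 2^3 − 1 = 7.
Result: 9.0146866882

9.014687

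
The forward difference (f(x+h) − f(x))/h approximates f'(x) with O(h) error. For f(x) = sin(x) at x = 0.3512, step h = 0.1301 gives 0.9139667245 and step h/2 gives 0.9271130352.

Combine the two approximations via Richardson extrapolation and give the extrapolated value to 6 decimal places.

0.940259

r = 1: numerator weight 2, denominator 1.
Top: 2(0.9271130352) − (0.9139667245) = 0.9402593459
Divide by 2^1 − 1 = 1.
0.9402593459 ÷ 1 = 0.9402593459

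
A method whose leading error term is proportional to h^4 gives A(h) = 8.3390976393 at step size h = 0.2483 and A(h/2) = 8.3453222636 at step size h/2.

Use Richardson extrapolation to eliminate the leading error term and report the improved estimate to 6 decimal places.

Method order is 4; weight 2^4 = 16.
16 × 8.3453222636 = 133.5251562176; 133.5251562176 − 8.3390976393 = 125.1860585783
Divide by 2^4 − 1 = 15.
R = 125.1860585783/15 = 8.3457372386

8.345737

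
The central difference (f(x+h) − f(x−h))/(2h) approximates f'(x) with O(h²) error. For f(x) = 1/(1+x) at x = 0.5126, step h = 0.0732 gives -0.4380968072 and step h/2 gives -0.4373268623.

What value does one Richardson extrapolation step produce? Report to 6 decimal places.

-0.437070

Leading term ∝ h^2; use weight 4 = 2^2.
Difference of the inputs: -0.4373268623 − (-0.4380968072) = 0.0007699449
Correction (A(h/2) − A(h))/(4 − 1) = 0.0007699449/3 = 0.0002566483
R = A(h/2) + (A(h/2) − A(h))/3 = -0.4373268623 + 0.0002566483 = -0.4370702140
Gap between inputs: 7.699e-04; correction applied: +0.0002566483.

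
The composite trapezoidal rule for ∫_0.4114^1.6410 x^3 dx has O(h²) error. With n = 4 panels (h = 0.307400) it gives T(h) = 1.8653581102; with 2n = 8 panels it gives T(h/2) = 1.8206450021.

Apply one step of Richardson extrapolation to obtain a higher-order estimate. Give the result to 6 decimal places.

Error is O(h^2); halving h shrinks it by 2^2 = 4.
Weighted: 7.2825800084 − 1.8653581102 = 5.4172218982
R = 5.4172218982/3 = 1.8057406327

1.805741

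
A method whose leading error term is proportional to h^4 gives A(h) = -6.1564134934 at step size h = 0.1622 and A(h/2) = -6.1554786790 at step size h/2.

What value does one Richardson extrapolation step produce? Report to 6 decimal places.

-6.155416

Method order is 4; weight 2^4 = 16.
16*(-6.1554786790) = -98.4876588640; subtract (-6.1564134934) → -92.3312453706
R = (-92.3312453706)/15 = -6.1554163580
Correction |R − A(h/2)| = 6.232e-05; gap |A(h/2) − A(h)| = 9.348e-04.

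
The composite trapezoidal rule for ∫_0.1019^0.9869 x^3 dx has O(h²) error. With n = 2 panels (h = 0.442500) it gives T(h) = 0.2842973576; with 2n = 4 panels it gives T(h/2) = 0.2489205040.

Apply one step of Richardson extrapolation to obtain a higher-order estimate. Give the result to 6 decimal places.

0.237128

Leading term ∝ h^2; use weight 4 = 2^2.
A(h/2) − A(h) = 0.2489205040 − 0.2842973576 = -0.0353768536
Correction (A(h/2) − A(h))/(4 − 1) = (-0.0353768536)/3 = -0.0117922845
R = 0.2489205040 − 0.0117922845 = 0.2371282195
Shift from A(h/2): −0.0117922845.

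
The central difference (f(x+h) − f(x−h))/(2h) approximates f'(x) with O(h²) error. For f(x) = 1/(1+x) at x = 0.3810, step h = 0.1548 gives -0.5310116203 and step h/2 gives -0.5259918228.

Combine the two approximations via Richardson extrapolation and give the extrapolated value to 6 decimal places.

-0.524319

Method order is 2; weight 2^2 = 4.
Weighted: (-2.1039672912) − (-0.5310116203) = -1.5729556709
R = (-1.5729556709)/3 = -0.5243185570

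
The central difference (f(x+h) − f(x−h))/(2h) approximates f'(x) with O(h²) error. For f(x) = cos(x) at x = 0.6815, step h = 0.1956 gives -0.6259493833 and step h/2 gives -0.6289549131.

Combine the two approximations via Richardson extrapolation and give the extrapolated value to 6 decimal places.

Leading term ∝ h^2; use weight 4 = 2^2.
2^2×A(h/2) = -2.5158196524; minus A(h) gives -1.8898702691.
Divide by 2^2 − 1 = 3.
(-1.8898702691) ÷ 3 = -0.6299567564

-0.629957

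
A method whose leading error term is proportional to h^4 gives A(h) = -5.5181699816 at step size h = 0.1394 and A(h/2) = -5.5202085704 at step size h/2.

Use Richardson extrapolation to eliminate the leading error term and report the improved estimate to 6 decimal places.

With r = 4 the leading error scales as h^4, so the weight is 2^4 = 16.
Top: 16(-5.5202085704) − (-5.5181699816) = -82.8051671448
Extrapolated: (-82.8051671448) / 15 = -5.5203444763
Correction |R − A(h/2)| = 1.359e-04; gap |A(h/2) − A(h)| = 2.039e-03.

-5.520344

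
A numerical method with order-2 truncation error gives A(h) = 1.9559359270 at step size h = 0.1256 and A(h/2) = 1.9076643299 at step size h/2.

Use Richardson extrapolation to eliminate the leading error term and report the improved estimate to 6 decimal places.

1.891574

Error is O(h^2); halving h shrinks it by 2^2 = 4.
Difference of the inputs: 1.9076643299 − 1.9559359270 = -0.0482715971
Divide by 2^2 − 1 = 3: (-0.0482715971)/3 = -0.0160905324
R = A(h/2) + (A(h/2) − A(h))/3 = 1.9076643299 − 0.0160905324 = 1.8915737975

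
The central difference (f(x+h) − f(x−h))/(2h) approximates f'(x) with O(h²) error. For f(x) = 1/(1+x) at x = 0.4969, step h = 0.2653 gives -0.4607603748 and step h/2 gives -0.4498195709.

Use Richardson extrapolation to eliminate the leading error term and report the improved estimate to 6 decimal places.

r = 2, so 2^r = 4.
4·(-0.4498195709) − (-0.4607603748) = -1.3385179088
Denominator 4 − 1 = 3.
So the Richardson estimate is -0.4461726363.

-0.446173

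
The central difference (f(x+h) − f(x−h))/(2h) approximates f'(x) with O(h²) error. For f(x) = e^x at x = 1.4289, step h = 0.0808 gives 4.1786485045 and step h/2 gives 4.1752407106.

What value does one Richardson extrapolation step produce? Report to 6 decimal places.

Method order is 2; weight 2^2 = 4.
Top: 4(4.1752407106) − (4.1786485045) = 12.5223143379
12.5223143379 ÷ 3 = 4.1741047793
Shift from A(h/2): −0.0011359313.

4.174105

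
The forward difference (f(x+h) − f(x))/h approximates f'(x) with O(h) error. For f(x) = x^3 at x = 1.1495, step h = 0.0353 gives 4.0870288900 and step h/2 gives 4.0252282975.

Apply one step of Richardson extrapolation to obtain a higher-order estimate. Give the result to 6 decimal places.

3.963428

Method order is 1; weight 2^1 = 2.
Numerator 2 × A(h/2) − A(h) = 2 × 4.0252282975 − 4.0870288900 = 3.9634277050
Divide by 2^1 − 1 = 1.
Result: 3.9634277050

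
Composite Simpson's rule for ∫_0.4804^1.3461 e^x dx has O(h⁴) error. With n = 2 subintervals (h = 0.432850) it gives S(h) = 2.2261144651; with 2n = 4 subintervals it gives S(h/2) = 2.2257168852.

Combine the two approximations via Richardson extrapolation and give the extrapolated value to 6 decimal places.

2.225690

Leading term ∝ h^4; use weight 16 = 2^4.
Weighted: 35.6114701632 − 2.2261144651 = 33.3853556981
(16·2.2257168852 − 2.2261144651)/(16 − 1) = 2.2256903799
Gap between inputs: 3.976e-04; correction applied: −0.0000265053.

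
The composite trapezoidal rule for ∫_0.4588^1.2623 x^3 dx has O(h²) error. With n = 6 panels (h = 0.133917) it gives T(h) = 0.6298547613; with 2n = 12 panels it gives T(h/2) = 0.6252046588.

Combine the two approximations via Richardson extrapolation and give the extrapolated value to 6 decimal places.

0.623655

Method order is 2; weight 2^2 = 4.
A(h/2) − A(h) = 0.6252046588 − 0.6298547613 = -0.0046501025
Divide by 2^2 − 1 = 3: (-0.0046501025)/3 = -0.0015500342
R = 0.6252046588 − 0.0015500342 = 0.6236546246
Gap between inputs: 4.650e-03; correction applied: −0.0015500342.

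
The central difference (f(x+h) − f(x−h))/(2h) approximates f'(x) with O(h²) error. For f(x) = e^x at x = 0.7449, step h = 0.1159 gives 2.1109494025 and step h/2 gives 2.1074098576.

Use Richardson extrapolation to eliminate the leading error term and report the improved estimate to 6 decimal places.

2.106230

The method has order 2: 2^2 = 4.
Weighted: 8.4296394304 − 2.1109494025 = 6.3186900279
R = 6.3186900279/3 = 2.1062300093
Shift from A(h/2): −0.0011798483.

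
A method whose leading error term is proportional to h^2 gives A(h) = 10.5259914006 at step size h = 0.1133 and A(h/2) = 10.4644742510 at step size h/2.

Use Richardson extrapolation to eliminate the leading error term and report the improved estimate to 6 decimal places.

10.443969

Error is O(h^2); halving h shrinks it by 2^2 = 4.
Weighted: 41.8578970040 − 10.5259914006 = 31.3319056034
Extrapolated: 31.3319056034 / 3 = 10.4439685345
Correction |R − A(h/2)| = 2.051e-02; gap |A(h/2) − A(h)| = 6.152e-02.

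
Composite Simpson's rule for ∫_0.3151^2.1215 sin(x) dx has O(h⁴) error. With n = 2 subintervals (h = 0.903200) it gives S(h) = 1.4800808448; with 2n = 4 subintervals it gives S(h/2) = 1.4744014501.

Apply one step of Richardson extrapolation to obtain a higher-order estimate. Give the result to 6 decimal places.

Leading term ∝ h^4; use weight 16 = 2^4.
A(h/2) − A(h) = 1.4744014501 − 1.4800808448 = -0.0056793947
Divide by 2^4 − 1 = 15: (-0.0056793947)/15 = -0.0003786263
R = A(h/2) + (A(h/2) − A(h))/15 = 1.4744014501 − 0.0003786263 = 1.4740228238
Shift from A(h/2): −0.0003786263.

1.474023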